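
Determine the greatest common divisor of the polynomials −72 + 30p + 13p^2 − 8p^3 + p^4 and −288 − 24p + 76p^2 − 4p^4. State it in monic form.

18 − 3p − 4p^2 + p^3

Repeated division with remainder:
  p^4 − 8p^3 + 13p^2 + 30p − 72 = (−1/4)(−4p^4 + 76p^2 − 24p − 288) + (−8p^3 + 32p^2 + 24p − 144)
  −4p^4 + 76p^2 − 24p − 288 = ((1/2)p + 2)(−8p^3 + 32p^2 + 24p − 144) + (0)
Last nonzero remainder: −8p^3 + 32p^2 + 24p − 144. Dividing through by −8 gives the monic gcd p^3 − 4p^2 − 3p + 18.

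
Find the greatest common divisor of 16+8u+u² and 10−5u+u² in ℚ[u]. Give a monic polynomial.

1

Repeated division with remainder:
  u²+8u+16 = (u²−5u+10) + (13u+6)
  u²−5u+10 = ((1/13)u−71/169)(13u+6) + (2116/169)
  13u+6 = ((2197/2116)u+507/1058)(2116/169) + (0)
The last nonzero remainder is the constant 2116/169, so the polynomials are coprime and gcd = 1.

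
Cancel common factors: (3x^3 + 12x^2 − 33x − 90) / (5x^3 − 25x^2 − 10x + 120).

Repeated division with remainder:
  3x^3 + 12x^2 − 33x − 90 = (3/5)(5x^3 − 25x^2 − 10x + 120) + (27x^2 − 27x − 162)
  5x^3 − 25x^2 − 10x + 120 = ((5/27)x − 20/27)(27x^2 − 27x − 162) + (0)
Last nonzero remainder: 27x^2 − 27x − 162. Dividing through by 27 gives the monic gcd x^2 − x − 6.
Cancel x^2 − x − 6 from numerator and denominator to get the reduced form.

(3x + 15)/(5x − 20)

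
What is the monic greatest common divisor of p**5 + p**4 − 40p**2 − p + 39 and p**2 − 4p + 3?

p**2 − 4p + 3

Euclidean algorithm in ℚ[p]:
  p**5 + p**4 − 40p**2 − p + 39 = (p**3 + 5p**2 + 17p + 13)(p**2 − 4p + 3) + (0)
The last nonzero remainder p**2 − 4p + 3 is already monic.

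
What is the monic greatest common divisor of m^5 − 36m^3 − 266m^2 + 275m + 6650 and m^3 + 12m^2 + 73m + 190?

m^3 + 12m^2 + 73m + 190

By polynomial division,
  m^5 − 36m^3 − 266m^2 + 275m + 6650 = (m^2 − 12m + 35)(m^3 + 12m^2 + 73m + 190) + (0)
The last nonzero remainder m^3 + 12m^2 + 73m + 190 is already monic.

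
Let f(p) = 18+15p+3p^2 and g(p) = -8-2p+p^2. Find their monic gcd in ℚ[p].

Apply the Euclidean algorithm:
  3p^2+15p+18 = (3)(p^2-2p-8) + (21p+42)
  p^2-2p-8 = ((1/21)p-4/21)(21p+42) + (0)
Last nonzero remainder: 21p+42. Dividing through by 21 gives the monic gcd p+2.

2+p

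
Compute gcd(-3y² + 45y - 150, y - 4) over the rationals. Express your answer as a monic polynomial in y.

1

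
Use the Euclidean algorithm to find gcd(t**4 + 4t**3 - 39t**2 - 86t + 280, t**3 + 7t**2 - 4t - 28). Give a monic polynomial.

t**2 + 5t - 14

Apply the Euclidean algorithm:
  t**4 + 4t**3 - 39t**2 - 86t + 280 = (t - 3)(t**3 + 7t**2 - 4t - 28) + (-14t**2 - 70t + 196)
  t**3 + 7t**2 - 4t - 28 = (-(1/14)t - 1/7)(-14t**2 - 70t + 196) + (0)
Last nonzero remainder: -14t**2 - 70t + 196. Dividing through by -14 gives the monic gcd t**2 + 5t - 14.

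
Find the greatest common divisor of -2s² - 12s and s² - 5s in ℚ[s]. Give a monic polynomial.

Euclidean algorithm in ℚ[s]:
  -2s² - 12s = (-2)(s² - 5s) + (-22s)
  s² - 5s = (-(1/22)s + 5/22)(-22s) + (0)
Last nonzero remainder: -22s. Dividing through by -22 gives the monic gcd s.

s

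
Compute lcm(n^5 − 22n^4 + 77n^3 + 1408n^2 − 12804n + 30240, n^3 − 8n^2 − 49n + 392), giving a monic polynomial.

n^6 − 15n^5 − 77n^4 + 1947n^3 − 2948n^2 − 59388n + 211680

By polynomial division,
  n^5 − 22n^4 + 77n^3 + 1408n^2 − 12804n + 30240 = (n^2 − 14n + 14)(n^3 − 8n^2 − 49n + 392) + (442n^2 − 6630n + 24752)
  n^3 − 8n^2 − 49n + 392 = ((1/442)n + 7/442)(442n^2 − 6630n + 24752) + (0)
Last nonzero remainder: 442n^2 − 6630n + 24752. Dividing through by 442 gives the monic gcd n^2 − 15n + 56.
Then lcm(f, g) = f·g / gcd(f, g); expanding and making the result monic gives the answer.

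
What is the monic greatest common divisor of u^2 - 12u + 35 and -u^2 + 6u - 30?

1

By polynomial division,
  u^2 - 12u + 35 = (-1)(-u^2 + 6u - 30) + (-6u + 5)
  -u^2 + 6u - 30 = ((1/6)u - 31/36)(-6u + 5) + (-925/36)
  -6u + 5 = ((216/925)u - 36/185)(-925/36) + (0)
The last nonzero remainder is the constant -925/36, so the polynomials are coprime and gcd = 1.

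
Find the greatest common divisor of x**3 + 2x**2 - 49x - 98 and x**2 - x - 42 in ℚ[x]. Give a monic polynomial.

x - 7

Repeated division with remainder:
  x**3 + 2x**2 - 49x - 98 = (x + 3)(x**2 - x - 42) + (-4x + 28)
  x**2 - x - 42 = (-(1/4)x - 3/2)(-4x + 28) + (0)
Last nonzero remainder: -4x + 28. Dividing through by -4 gives the monic gcd x - 7.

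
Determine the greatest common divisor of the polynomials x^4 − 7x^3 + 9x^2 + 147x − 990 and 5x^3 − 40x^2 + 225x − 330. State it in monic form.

x^2 − 6x + 33

Apply the Euclidean algorithm:
  x^4 − 7x^3 + 9x^2 + 147x − 990 = ((1/5)x + 1/5)(5x^3 − 40x^2 + 225x − 330) + (−28x^2 + 168x − 924)
  5x^3 − 40x^2 + 225x − 330 = (−(5/28)x + 5/14)(−28x^2 + 168x − 924) + (0)
Last nonzero remainder: −28x^2 + 168x − 924. Dividing through by −28 gives the monic gcd x^2 − 6x + 33.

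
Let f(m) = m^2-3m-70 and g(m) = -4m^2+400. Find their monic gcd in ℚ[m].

By polynomial division,
  m^2-3m-70 = (-1/4)(-4m^2+400) + (-3m+30)
  -4m^2+400 = ((4/3)m+40/3)(-3m+30) + (0)
Last nonzero remainder: -3m+30. Dividing through by -3 gives the monic gcd m-10.

m-10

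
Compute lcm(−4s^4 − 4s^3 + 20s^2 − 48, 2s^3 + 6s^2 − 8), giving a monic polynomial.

s^5 − 6s^3 + 5s^2 + 12s − 12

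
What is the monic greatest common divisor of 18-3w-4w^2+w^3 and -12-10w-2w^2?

2+w

Repeated division with remainder:
  w^3-4w^2-3w+18 = (-(1/2)w+9/2)(-2w^2-10w-12) + (36w+72)
  -2w^2-10w-12 = (-(1/18)w-1/6)(36w+72) + (0)
Last nonzero remainder: 36w+72. Dividing through by 36 gives the monic gcd w+2.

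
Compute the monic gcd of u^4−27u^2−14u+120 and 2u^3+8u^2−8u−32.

Apply the Euclidean algorithm:
  u^4−27u^2−14u+120 = ((1/2)u−2)(2u^3+8u^2−8u−32) + (−7u^2−14u+56)
  2u^3+8u^2−8u−32 = (−(2/7)u−4/7)(−7u^2−14u+56) + (0)
Last nonzero remainder: −7u^2−14u+56. Dividing through by −7 gives the monic gcd u^2+2u−8.

u^2+2u−8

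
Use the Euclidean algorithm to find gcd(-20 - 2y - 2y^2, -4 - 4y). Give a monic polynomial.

1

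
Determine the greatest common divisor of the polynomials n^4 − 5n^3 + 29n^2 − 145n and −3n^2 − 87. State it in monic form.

n^2 + 29

Repeated division with remainder:
  n^4 − 5n^3 + 29n^2 − 145n = (−(1/3)n^2 + (5/3)n)(−3n^2 − 87) + (0)
Last nonzero remainder: −3n^2 − 87. Dividing through by −3 gives the monic gcd n^2 + 29.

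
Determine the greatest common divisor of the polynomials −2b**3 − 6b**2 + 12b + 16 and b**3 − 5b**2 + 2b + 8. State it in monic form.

Repeated division with remainder:
  −2b**3 − 6b**2 + 12b + 16 = (−2)(b**3 − 5b**2 + 2b + 8) + (−16b**2 + 16b + 32)
  b**3 − 5b**2 + 2b + 8 = (−(1/16)b + 1/4)(−16b**2 + 16b + 32) + (0)
Last nonzero remainder: −16b**2 + 16b + 32. Dividing through by −16 gives the monic gcd b**2 − b − 2.

b**2 − b − 2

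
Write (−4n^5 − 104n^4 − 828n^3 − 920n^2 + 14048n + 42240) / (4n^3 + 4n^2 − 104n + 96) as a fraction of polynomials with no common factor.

By polynomial division,
  −4n^5 − 104n^4 − 828n^3 − 920n^2 + 14048n + 42240 = (−n^2 − 25n − 208)(4n^3 + 4n^2 − 104n + 96) + (−2592n^2 − 5184n + 62208)
  4n^3 + 4n^2 − 104n + 96 = (−(1/648)n + 1/648)(−2592n^2 − 5184n + 62208) + (0)
Last nonzero remainder: −2592n^2 − 5184n + 62208. Dividing through by −2592 gives the monic gcd n^2 + 2n − 24.
Cancel n^2 + 2n − 24 from numerator and denominator to get the reduced form.

(−n^3 − 24n^2 − 183n − 440)/(n − 1)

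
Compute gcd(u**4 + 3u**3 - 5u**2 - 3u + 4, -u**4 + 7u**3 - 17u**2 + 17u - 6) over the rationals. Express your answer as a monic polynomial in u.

u**2 - 2u + 1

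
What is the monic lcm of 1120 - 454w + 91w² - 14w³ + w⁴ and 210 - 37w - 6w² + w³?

6720 - 1604w + 92w² + 7w³ - 8w⁴ + w⁵

Euclidean algorithm in ℚ[w]:
  w⁴ - 14w³ + 91w² - 454w + 1120 = (w - 8)(w³ - 6w² - 37w + 210) + (80w² - 960w + 2800)
  w³ - 6w² - 37w + 210 = ((1/80)w + 3/40)(80w² - 960w + 2800) + (0)
Last nonzero remainder: 80w² - 960w + 2800. Dividing through by 80 gives the monic gcd w² - 12w + 35.
Then lcm(f, g) = f·g / gcd(f, g); expanding and making the result monic gives the answer.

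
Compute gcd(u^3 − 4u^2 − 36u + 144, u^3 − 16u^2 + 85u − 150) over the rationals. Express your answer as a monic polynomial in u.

u − 6

Euclidean algorithm in ℚ[u]:
  u^3 − 4u^2 − 36u + 144 = (u^3 − 16u^2 + 85u − 150) + (12u^2 − 121u + 294)
  u^3 − 16u^2 + 85u − 150 = ((1/12)u − 71/144)(12u^2 − 121u + 294) + ((121/144)u − 121/24)
  12u^2 − 121u + 294 = ((1728/121)u − 7056/121)((121/144)u − 121/24) + (0)
Last nonzero remainder: (121/144)u − 121/24. Dividing through by 121/144 gives the monic gcd u − 6.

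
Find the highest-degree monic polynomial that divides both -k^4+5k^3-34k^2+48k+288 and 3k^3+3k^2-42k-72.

k^2-2k-8

Apply the Euclidean algorithm:
  -k^4+5k^3-34k^2+48k+288 = (-(1/3)k+2)(3k^3+3k^2-42k-72) + (-54k^2+108k+432)
  3k^3+3k^2-42k-72 = (-(1/18)k-1/6)(-54k^2+108k+432) + (0)
Last nonzero remainder: -54k^2+108k+432. Dividing through by -54 gives the monic gcd k^2-2k-8.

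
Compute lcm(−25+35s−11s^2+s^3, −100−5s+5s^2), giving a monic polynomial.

Euclidean algorithm in ℚ[s]:
  s^3−11s^2+35s−25 = ((1/5)s−2)(5s^2−5s−100) + (45s−225)
  5s^2−5s−100 = ((1/9)s+4/9)(45s−225) + (0)
Last nonzero remainder: 45s−225. Dividing through by 45 gives the monic gcd s−5.
Then lcm(f, g) = f·g / gcd(f, g); expanding and making the result monic gives the answer.

−100+115s−9s^2−7s^3+s^4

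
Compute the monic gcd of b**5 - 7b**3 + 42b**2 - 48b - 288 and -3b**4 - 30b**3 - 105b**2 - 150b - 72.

b**2 + 6b + 8

By polynomial division,
  b**5 - 7b**3 + 42b**2 - 48b - 288 = (-(1/3)b + 10/3)(-3b**4 - 30b**3 - 105b**2 - 150b - 72) + (58b**3 + 342b**2 + 428b - 48)
  -3b**4 - 30b**3 - 105b**2 - 150b - 72 = (-(3/58)b - 357/1682)(58b**3 + 342b**2 + 428b - 48) + (-(8640/841)b**2 - (51840/841)b - 69120/841)
  58b**3 + 342b**2 + 428b - 48 = (-(24389/4320)b + 841/1440)(-(8640/841)b**2 - (51840/841)b - 69120/841) + (0)
Last nonzero remainder: -(8640/841)b**2 - (51840/841)b - 69120/841. Dividing through by -8640/841 gives the monic gcd b**2 + 6b + 8.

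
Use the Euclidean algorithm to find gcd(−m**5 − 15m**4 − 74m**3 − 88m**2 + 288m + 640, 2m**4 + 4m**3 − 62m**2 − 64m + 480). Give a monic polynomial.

m**2 + 9m + 20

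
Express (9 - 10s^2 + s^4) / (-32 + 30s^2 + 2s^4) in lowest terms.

By polynomial division,
  s^4 - 10s^2 + 9 = (1/2)(2s^4 + 30s^2 - 32) + (-25s^2 + 25)
  2s^4 + 30s^2 - 32 = (-(2/25)s^2 - 32/25)(-25s^2 + 25) + (0)
Last nonzero remainder: -25s^2 + 25. Dividing through by -25 gives the monic gcd s^2 - 1.
Cancel s^2 - 1 from numerator and denominator to get the reduced form.

(-9 + s^2)/(32 + 2s^2)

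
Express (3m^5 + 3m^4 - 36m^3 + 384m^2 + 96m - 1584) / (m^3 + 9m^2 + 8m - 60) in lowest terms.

(3m^3 - 9m^2 + 36m + 132)/(m + 5)

By polynomial division,
  3m^5 + 3m^4 - 36m^3 + 384m^2 + 96m - 1584 = (3m^2 - 24m + 156)(m^3 + 9m^2 + 8m - 60) + (-648m^2 - 2592m + 7776)
  m^3 + 9m^2 + 8m - 60 = (-(1/648)m - 5/648)(-648m^2 - 2592m + 7776) + (0)
Last nonzero remainder: -648m^2 - 2592m + 7776. Dividing through by -648 gives the monic gcd m^2 + 4m - 12.
Cancel m^2 + 4m - 12 from numerator and denominator to get the reduced form.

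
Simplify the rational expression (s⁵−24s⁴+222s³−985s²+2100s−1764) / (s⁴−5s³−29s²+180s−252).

(s²−13s+42)/(s+6)

Euclidean algorithm in ℚ[s]:
  s⁵−24s⁴+222s³−985s²+2100s−1764 = (s−19)(s⁴−5s³−29s²+180s−252) + (156s³−1716s²+5772s−6552)
  s⁴−5s³−29s²+180s−252 = ((1/156)s+1/26)(156s³−1716s²+5772s−6552) + (0)
Last nonzero remainder: 156s³−1716s²+5772s−6552. Dividing through by 156 gives the monic gcd s³−11s²+37s−42.
Cancel s³−11s²+37s−42 from numerator and denominator to get the reduced form.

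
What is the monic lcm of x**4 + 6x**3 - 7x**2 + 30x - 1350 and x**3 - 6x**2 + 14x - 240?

x**5 - 2x**4 - 55x**3 + 86x**2 - 1590x + 10800

By polynomial division,
  x**4 + 6x**3 - 7x**2 + 30x - 1350 = (x + 12)(x**3 - 6x**2 + 14x - 240) + (51x**2 + 102x + 1530)
  x**3 - 6x**2 + 14x - 240 = ((1/51)x - 8/51)(51x**2 + 102x + 1530) + (0)
Last nonzero remainder: 51x**2 + 102x + 1530. Dividing through by 51 gives the monic gcd x**2 + 2x + 30.
Then lcm(f, g) = f·g / gcd(f, g); expanding and making the result monic gives the answer.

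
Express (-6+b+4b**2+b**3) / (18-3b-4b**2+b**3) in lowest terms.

Euclidean algorithm in ℚ[b]:
  b**3+4b**2+b-6 = (b**3-4b**2-3b+18) + (8b**2+4b-24)
  b**3-4b**2-3b+18 = ((1/8)b-9/16)(8b**2+4b-24) + ((9/4)b+9/2)
  8b**2+4b-24 = ((32/9)b-16/3)((9/4)b+9/2) + (0)
Last nonzero remainder: (9/4)b+9/2. Dividing through by 9/4 gives the monic gcd b+2.
Cancel b+2 from numerator and denominator to get the reduced form.

(-3+2b+b**2)/(9-6b+b**2)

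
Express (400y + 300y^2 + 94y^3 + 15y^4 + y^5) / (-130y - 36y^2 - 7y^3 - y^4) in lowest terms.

Apply the Euclidean algorithm:
  y^5 + 15y^4 + 94y^3 + 300y^2 + 400y = (-y - 8)(-y^4 - 7y^3 - 36y^2 - 130y) + (2y^3 - 118y^2 - 640y)
  -y^4 - 7y^3 - 36y^2 - 130y = (-(1/2)y - 33)(2y^3 - 118y^2 - 640y) + (-4250y^2 - 21250y)
  2y^3 - 118y^2 - 640y = (-(1/2125)y + 64/2125)(-4250y^2 - 21250y) + (0)
Last nonzero remainder: -4250y^2 - 21250y. Dividing through by -4250 gives the monic gcd y^2 + 5y.
Cancel y^2 + 5y from numerator and denominator to get the reduced form.

(-80 - 44y - 10y^2 - y^3)/(26 + 2y + y^2)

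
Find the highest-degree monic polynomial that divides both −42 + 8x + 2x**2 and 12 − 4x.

Apply the Euclidean algorithm:
  2x**2 + 8x − 42 = (−(1/2)x − 7/2)(−4x + 12) + (0)
Last nonzero remainder: −4x + 12. Dividing through by −4 gives the monic gcd x − 3.

−3 + x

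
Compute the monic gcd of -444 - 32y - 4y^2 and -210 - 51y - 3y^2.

1

Euclidean algorithm in ℚ[y]:
  -4y^2 - 32y - 444 = (4/3)(-3y^2 - 51y - 210) + (36y - 164)
  -3y^2 - 51y - 210 = (-(1/12)y - 97/54)(36y - 164) + (-13624/27)
  36y - 164 = (-(243/3406)y + 1107/3406)(-13624/27) + (0)
The last nonzero remainder is the constant -13624/27, so the polynomials are coprime and gcd = 1.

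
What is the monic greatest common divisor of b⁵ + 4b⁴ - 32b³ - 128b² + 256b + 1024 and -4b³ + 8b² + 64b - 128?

Apply the Euclidean algorithm:
  b⁵ + 4b⁴ - 32b³ - 128b² + 256b + 1024 = (-(1/4)b² - (3/2)b + 1)(-4b³ + 8b² + 64b - 128) + (-72b² + 1152)
  -4b³ + 8b² + 64b - 128 = ((1/18)b - 1/9)(-72b² + 1152) + (0)
Last nonzero remainder: -72b² + 1152. Dividing through by -72 gives the monic gcd b² - 16.

b² - 16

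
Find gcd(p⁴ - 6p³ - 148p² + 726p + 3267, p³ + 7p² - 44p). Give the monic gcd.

By polynomial division,
  p⁴ - 6p³ - 148p² + 726p + 3267 = (p - 13)(p³ + 7p² - 44p) + (-13p² + 154p + 3267)
  p³ + 7p² - 44p = (-(1/13)p - 245/169)(-13p² + 154p + 3267) + ((72765/169)p + 800415/169)
  -13p² + 154p + 3267 = (-(2197/72765)p + 169/245)((72765/169)p + 800415/169) + (0)
Last nonzero remainder: (72765/169)p + 800415/169. Dividing through by 72765/169 gives the monic gcd p + 11.

p + 11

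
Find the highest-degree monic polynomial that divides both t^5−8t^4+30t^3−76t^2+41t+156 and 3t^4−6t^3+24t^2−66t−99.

Euclidean algorithm in ℚ[t]:
  t^5−8t^4+30t^3−76t^2+41t+156 = ((1/3)t−2)(3t^4−6t^3+24t^2−66t−99) + (10t^3−6t^2−58t−42)
  3t^4−6t^3+24t^2−66t−99 = ((3/10)t−21/50)(10t^3−6t^2−58t−42) + ((972/25)t^2−(1944/25)t−2916/25)
  10t^3−6t^2−58t−42 = ((125/486)t+175/486)((972/25)t^2−(1944/25)t−2916/25) + (0)
Last nonzero remainder: (972/25)t^2−(1944/25)t−2916/25. Dividing through by 972/25 gives the monic gcd t^2−2t−3.

t^2−2t−3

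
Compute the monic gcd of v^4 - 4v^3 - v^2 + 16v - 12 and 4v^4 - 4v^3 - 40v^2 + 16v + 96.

v^3 - 3v^2 - 4v + 12

Apply the Euclidean algorithm:
  v^4 - 4v^3 - v^2 + 16v - 12 = (1/4)(4v^4 - 4v^3 - 40v^2 + 16v + 96) + (-3v^3 + 9v^2 + 12v - 36)
  4v^4 - 4v^3 - 40v^2 + 16v + 96 = (-(4/3)v - 8/3)(-3v^3 + 9v^2 + 12v - 36) + (0)
Last nonzero remainder: -3v^3 + 9v^2 + 12v - 36. Dividing through by -3 gives the monic gcd v^3 - 3v^2 - 4v + 12.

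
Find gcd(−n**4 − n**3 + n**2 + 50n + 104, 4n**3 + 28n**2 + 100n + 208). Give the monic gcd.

Repeated division with remainder:
  −n**4 − n**3 + n**2 + 50n + 104 = (−(1/4)n + 3/2)(4n**3 + 28n**2 + 100n + 208) + (−16n**2 − 48n − 208)
  4n**3 + 28n**2 + 100n + 208 = (−(1/4)n − 1)(−16n**2 − 48n − 208) + (0)
Last nonzero remainder: −16n**2 − 48n − 208. Dividing through by −16 gives the monic gcd n**2 + 3n + 13.

n**2 + 3n + 13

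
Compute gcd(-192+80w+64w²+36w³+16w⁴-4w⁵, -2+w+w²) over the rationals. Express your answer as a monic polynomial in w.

-2+w+w²

Apply the Euclidean algorithm:
  -4w⁵+16w⁴+36w³+64w²+80w-192 = (-4w³+20w²+8w+96)(w²+w-2) + (0)
The last nonzero remainder w²+w-2 is already monic.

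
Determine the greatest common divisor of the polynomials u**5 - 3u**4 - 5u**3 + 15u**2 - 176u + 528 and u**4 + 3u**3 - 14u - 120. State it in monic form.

u**2 + u - 12

By polynomial division,
  u**5 - 3u**4 - 5u**3 + 15u**2 - 176u + 528 = (u - 6)(u**4 + 3u**3 - 14u - 120) + (13u**3 + 29u**2 - 140u - 192)
  u**4 + 3u**3 - 14u - 120 = ((1/13)u + 10/169)(13u**3 + 29u**2 - 140u - 192) + ((1530/169)u**2 + (1530/169)u - 18360/169)
  13u**3 + 29u**2 - 140u - 192 = ((2197/1530)u + 1352/765)((1530/169)u**2 + (1530/169)u - 18360/169) + (0)
Last nonzero remainder: (1530/169)u**2 + (1530/169)u - 18360/169. Dividing through by 1530/169 gives the monic gcd u**2 + u - 12.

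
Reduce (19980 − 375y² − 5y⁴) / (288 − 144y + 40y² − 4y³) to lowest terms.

Euclidean algorithm in ℚ[y]:
  −5y⁴ − 375y² + 19980 = ((5/4)y + 25/2)(−4y³ + 40y² − 144y + 288) + (−695y² + 1440y + 16380)
  −4y³ + 40y² − 144y + 288 = ((4/695)y − 4408/96605)(−695y² + 1440y + 16380) + (−(3334176/19321)y + 20005056/19321)
  −695y² + 1440y + 16380 = ((13428095/3334176)y + 8791055/555696)(−(3334176/19321)y + 20005056/19321) + (0)
Last nonzero remainder: −(3334176/19321)y + 20005056/19321. Dividing through by −3334176/19321 gives the monic gcd y − 6.
Cancel y − 6 from numerator and denominator to get the reduced form.

(3330 + 555y + 30y² + 5y³)/(48 − 16y + 4y²)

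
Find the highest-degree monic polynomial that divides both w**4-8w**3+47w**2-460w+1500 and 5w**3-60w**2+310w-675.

Euclidean algorithm in ℚ[w]:
  w**4-8w**3+47w**2-460w+1500 = ((1/5)w+4/5)(5w**3-60w**2+310w-675) + (33w**2-573w+2040)
  5w**3-60w**2+310w-675 = ((5/33)w+295/363)(33w**2-573w+2040) + ((56455/121)w-282275/121)
  33w**2-573w+2040 = ((3993/56455)w-49368/56455)((56455/121)w-282275/121) + (0)
Last nonzero remainder: (56455/121)w-282275/121. Dividing through by 56455/121 gives the monic gcd w-5.

w-5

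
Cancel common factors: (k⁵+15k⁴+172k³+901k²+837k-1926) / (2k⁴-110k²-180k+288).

(k²+7k+107)/(2k-16)

Repeated division with remainder:
  k⁵+15k⁴+172k³+901k²+837k-1926 = ((1/2)k+15/2)(2k⁴-110k²-180k+288) + (227k³+1816k²+2043k-4086)
  2k⁴-110k²-180k+288 = ((2/227)k-16/227)(227k³+1816k²+2043k-4086) + (0)
Last nonzero remainder: 227k³+1816k²+2043k-4086. Dividing through by 227 gives the monic gcd k³+8k²+9k-18.
Cancel k³+8k²+9k-18 from numerator and denominator to get the reduced form.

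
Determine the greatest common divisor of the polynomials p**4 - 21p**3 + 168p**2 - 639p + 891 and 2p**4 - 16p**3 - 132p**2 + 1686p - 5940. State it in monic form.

p**3 - 18p**2 + 114p - 297

Repeated division with remainder:
  p**4 - 21p**3 + 168p**2 - 639p + 891 = (1/2)(2p**4 - 16p**3 - 132p**2 + 1686p - 5940) + (-13p**3 + 234p**2 - 1482p + 3861)
  2p**4 - 16p**3 - 132p**2 + 1686p - 5940 = (-(2/13)p - 20/13)(-13p**3 + 234p**2 - 1482p + 3861) + (0)
Last nonzero remainder: -13p**3 + 234p**2 - 1482p + 3861. Dividing through by -13 gives the monic gcd p**3 - 18p**2 + 114p - 297.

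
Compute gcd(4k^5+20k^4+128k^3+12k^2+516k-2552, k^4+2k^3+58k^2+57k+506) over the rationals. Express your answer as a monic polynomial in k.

k^2+k+11

Apply the Euclidean algorithm:
  4k^5+20k^4+128k^3+12k^2+516k-2552 = (4k+12)(k^4+2k^3+58k^2+57k+506) + (-128k^3-912k^2-2192k-8624)
  k^4+2k^3+58k^2+57k+506 = (-(1/128)k+41/1024)(-128k^3-912k^2-2192k-8624) + ((4953/64)k^2+(4953/64)k+54483/64)
  -128k^3-912k^2-2192k-8624 = (-(8192/4953)k-50176/4953)((4953/64)k^2+(4953/64)k+54483/64) + (0)
Last nonzero remainder: (4953/64)k^2+(4953/64)k+54483/64. Dividing through by 4953/64 gives the monic gcd k^2+k+11.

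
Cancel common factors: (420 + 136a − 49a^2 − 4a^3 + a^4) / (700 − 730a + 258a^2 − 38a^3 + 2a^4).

Apply the Euclidean algorithm:
  a^4 − 4a^3 − 49a^2 + 136a + 420 = (1/2)(2a^4 − 38a^3 + 258a^2 − 730a + 700) + (15a^3 − 178a^2 + 501a + 70)
  2a^4 − 38a^3 + 258a^2 − 730a + 700 = ((2/15)a − 214/225)(15a^3 − 178a^2 + 501a + 70) + ((4928/225)a^2 − (19712/75)a + 34496/45)
  15a^3 − 178a^2 + 501a + 70 = ((3375/4928)a + 225/2464)((4928/225)a^2 − (19712/75)a + 34496/45) + (0)
Last nonzero remainder: (4928/225)a^2 − (19712/75)a + 34496/45. Dividing through by 4928/225 gives the monic gcd a^2 − 12a + 35.
Cancel a^2 − 12a + 35 from numerator and denominator to get the reduced form.

(12 + 8a + a^2)/(20 − 14a + 2a^2)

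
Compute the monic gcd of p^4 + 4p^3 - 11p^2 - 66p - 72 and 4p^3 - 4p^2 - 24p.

p + 2

Apply the Euclidean algorithm:
  p^4 + 4p^3 - 11p^2 - 66p - 72 = ((1/4)p + 5/4)(4p^3 - 4p^2 - 24p) + (-36p - 72)
  4p^3 - 4p^2 - 24p = (-(1/9)p^2 + (1/3)p)(-36p - 72) + (0)
Last nonzero remainder: -36p - 72. Dividing through by -36 gives the monic gcd p + 2.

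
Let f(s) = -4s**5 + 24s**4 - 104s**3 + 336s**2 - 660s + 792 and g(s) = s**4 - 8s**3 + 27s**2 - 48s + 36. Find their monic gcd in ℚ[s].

s**3 - 6s**2 + 15s - 18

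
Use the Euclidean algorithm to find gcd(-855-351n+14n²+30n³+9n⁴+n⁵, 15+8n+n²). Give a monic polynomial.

By polynomial division,
  n⁵+9n⁴+30n³+14n²-351n-855 = (n³+n²+7n-57)(n²+8n+15) + (0)
The last nonzero remainder n²+8n+15 is already monic.

15+8n+n²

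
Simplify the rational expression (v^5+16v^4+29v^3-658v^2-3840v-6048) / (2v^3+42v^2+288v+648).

(v^3+v^2-40v-112)/(2v+12)

Repeated division with remainder:
  v^5+16v^4+29v^3-658v^2-3840v-6048 = ((1/2)v^2-(5/2)v-5)(2v^3+42v^2+288v+648) + (-52v^2-780v-2808)
  2v^3+42v^2+288v+648 = (-(1/26)v-3/13)(-52v^2-780v-2808) + (0)
Last nonzero remainder: -52v^2-780v-2808. Dividing through by -52 gives the monic gcd v^2+15v+54.
Cancel v^2+15v+54 from numerator and denominator to get the reduced form.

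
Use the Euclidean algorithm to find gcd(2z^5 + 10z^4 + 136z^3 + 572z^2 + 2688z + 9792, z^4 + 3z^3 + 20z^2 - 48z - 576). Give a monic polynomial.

By polynomial division,
  2z^5 + 10z^4 + 136z^3 + 572z^2 + 2688z + 9792 = (2z + 4)(z^4 + 3z^3 + 20z^2 - 48z - 576) + (84z^3 + 588z^2 + 4032z + 12096)
  z^4 + 3z^3 + 20z^2 - 48z - 576 = ((1/84)z - 1/21)(84z^3 + 588z^2 + 4032z + 12096) + (0)
Last nonzero remainder: 84z^3 + 588z^2 + 4032z + 12096. Dividing through by 84 gives the monic gcd z^3 + 7z^2 + 48z + 144.

z^3 + 7z^2 + 48z + 144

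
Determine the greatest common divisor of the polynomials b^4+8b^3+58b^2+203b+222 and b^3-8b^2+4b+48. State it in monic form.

b+2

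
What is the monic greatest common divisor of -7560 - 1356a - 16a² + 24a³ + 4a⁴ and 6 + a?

6 + a

By polynomial division,
  4a⁴ + 24a³ - 16a² - 1356a - 7560 = (4a³ - 16a - 1260)(a + 6) + (0)
The last nonzero remainder a + 6 is already monic.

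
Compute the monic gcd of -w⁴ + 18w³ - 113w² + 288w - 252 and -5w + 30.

w - 6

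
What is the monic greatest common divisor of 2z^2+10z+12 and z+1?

Repeated division with remainder:
  2z^2+10z+12 = (2z+8)(z+1) + (4)
  z+1 = ((1/4)z+1/4)(4) + (0)
The last nonzero remainder is the constant 4, so the polynomials are coprime and gcd = 1.

1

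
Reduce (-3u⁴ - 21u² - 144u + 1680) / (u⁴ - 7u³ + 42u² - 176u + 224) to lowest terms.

Euclidean algorithm in ℚ[u]:
  -3u⁴ - 21u² - 144u + 1680 = (-3)(u⁴ - 7u³ + 42u² - 176u + 224) + (-21u³ + 105u² - 672u + 2352)
  u⁴ - 7u³ + 42u² - 176u + 224 = (-(1/21)u + 2/21)(-21u³ + 105u² - 672u + 2352) + (0)
Last nonzero remainder: -21u³ + 105u² - 672u + 2352. Dividing through by -21 gives the monic gcd u³ - 5u² + 32u - 112.
Cancel u³ - 5u² + 32u - 112 from numerator and denominator to get the reduced form.

(-3u - 15)/(u - 2)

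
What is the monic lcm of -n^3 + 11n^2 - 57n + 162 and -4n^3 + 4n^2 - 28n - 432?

Euclidean algorithm in ℚ[n]:
  -n^3 + 11n^2 - 57n + 162 = (1/4)(-4n^3 + 4n^2 - 28n - 432) + (10n^2 - 50n + 270)
  -4n^3 + 4n^2 - 28n - 432 = (-(2/5)n - 8/5)(10n^2 - 50n + 270) + (0)
Last nonzero remainder: 10n^2 - 50n + 270. Dividing through by 10 gives the monic gcd n^2 - 5n + 27.
Then lcm(f, g) = f·g / gcd(f, g); expanding and making the result monic gives the answer.

n^4 - 7n^3 + 13n^2 + 66n - 648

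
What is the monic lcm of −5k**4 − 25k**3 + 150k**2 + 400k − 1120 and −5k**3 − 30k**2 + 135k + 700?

k**5 − 55k**3 + 70k**2 + 624k − 1120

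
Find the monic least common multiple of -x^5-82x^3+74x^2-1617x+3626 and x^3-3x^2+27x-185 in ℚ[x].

Euclidean algorithm in ℚ[x]:
  -x^5-82x^3+74x^2-1617x+3626 = (-x^2-3x-64)(x^3-3x^2+27x-185) + (-222x^2-444x-8214)
  x^3-3x^2+27x-185 = (-(1/222)x+5/222)(-222x^2-444x-8214) + (0)
Last nonzero remainder: -222x^2-444x-8214. Dividing through by -222 gives the monic gcd x^2+2x+37.
Then lcm(f, g) = f·g / gcd(f, g); expanding and making the result monic gives the answer.

x^6-5x^5+82x^4-484x^3+1987x^2-11711x+18130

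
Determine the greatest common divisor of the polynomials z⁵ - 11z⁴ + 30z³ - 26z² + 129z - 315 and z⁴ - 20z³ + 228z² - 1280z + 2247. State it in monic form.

Apply the Euclidean algorithm:
  z⁵ - 11z⁴ + 30z³ - 26z² + 129z - 315 = (z + 9)(z⁴ - 20z³ + 228z² - 1280z + 2247) + (-18z³ - 798z² + 9402z - 20538)
  z⁴ - 20z³ + 228z² - 1280z + 2247 = (-(1/18)z + 193/54)(-18z³ - 798z² + 9402z - 20538) + ((32422/9)z² - (324220/9)z + 226954/3)
  -18z³ - 798z² + 9402z - 20538 = (-(81/16211)z - 4401/16211)((32422/9)z² - (324220/9)z + 226954/3) + (0)
Last nonzero remainder: (32422/9)z² - (324220/9)z + 226954/3. Dividing through by 32422/9 gives the monic gcd z² - 10z + 21.

z² - 10z + 21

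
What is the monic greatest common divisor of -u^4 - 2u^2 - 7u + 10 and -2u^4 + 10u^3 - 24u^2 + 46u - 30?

u^3 - 2u^2 + 6u - 5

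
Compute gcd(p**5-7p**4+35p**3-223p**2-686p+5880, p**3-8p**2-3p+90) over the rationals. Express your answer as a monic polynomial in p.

p**2-11p+30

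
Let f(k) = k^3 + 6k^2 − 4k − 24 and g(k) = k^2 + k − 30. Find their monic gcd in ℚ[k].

Repeated division with remainder:
  k^3 + 6k^2 − 4k − 24 = (k + 5)(k^2 + k − 30) + (21k + 126)
  k^2 + k − 30 = ((1/21)k − 5/21)(21k + 126) + (0)
Last nonzero remainder: 21k + 126. Dividing through by 21 gives the monic gcd k + 6.

k + 6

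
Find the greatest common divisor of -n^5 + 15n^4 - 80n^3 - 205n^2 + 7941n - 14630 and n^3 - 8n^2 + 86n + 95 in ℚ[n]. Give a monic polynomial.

n^2 - 9n + 95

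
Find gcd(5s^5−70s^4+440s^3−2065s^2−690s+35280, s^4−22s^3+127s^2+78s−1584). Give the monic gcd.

Apply the Euclidean algorithm:
  5s^5−70s^4+440s^3−2065s^2−690s+35280 = (5s+40)(s^4−22s^3+127s^2+78s−1584) + (685s^3−7535s^2+4110s+98640)
  s^4−22s^3+127s^2+78s−1584 = ((1/685)s−11/685)(685s^3−7535s^2+4110s+98640) + (0)
Last nonzero remainder: 685s^3−7535s^2+4110s+98640. Dividing through by 685 gives the monic gcd s^3−11s^2+6s+144.

s^3−11s^2+6s+144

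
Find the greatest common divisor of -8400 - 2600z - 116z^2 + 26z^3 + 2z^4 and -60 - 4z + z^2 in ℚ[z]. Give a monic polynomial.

-60 - 4z + z^2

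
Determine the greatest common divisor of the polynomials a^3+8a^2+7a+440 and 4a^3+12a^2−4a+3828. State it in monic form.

a+11

Apply the Euclidean algorithm:
  a^3+8a^2+7a+440 = (1/4)(4a^3+12a^2−4a+3828) + (5a^2+8a−517)
  4a^3+12a^2−4a+3828 = ((4/5)a+28/25)(5a^2+8a−517) + ((10016/25)a+110176/25)
  5a^2+8a−517 = ((125/10016)a−1175/10016)((10016/25)a+110176/25) + (0)
Last nonzero remainder: (10016/25)a+110176/25. Dividing through by 10016/25 gives the monic gcd a+11.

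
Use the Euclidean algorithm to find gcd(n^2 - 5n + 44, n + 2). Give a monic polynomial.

Repeated division with remainder:
  n^2 - 5n + 44 = (n - 7)(n + 2) + (58)
  n + 2 = ((1/58)n + 1/29)(58) + (0)
The last nonzero remainder is the constant 58, so the polynomials are coprime and gcd = 1.

1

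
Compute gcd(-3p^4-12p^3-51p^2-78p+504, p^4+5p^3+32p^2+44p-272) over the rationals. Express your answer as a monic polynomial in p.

By polynomial division,
  -3p^4-12p^3-51p^2-78p+504 = (-3)(p^4+5p^3+32p^2+44p-272) + (3p^3+45p^2+54p-312)
  p^4+5p^3+32p^2+44p-272 = ((1/3)p-10/3)(3p^3+45p^2+54p-312) + (164p^2+328p-1312)
  3p^3+45p^2+54p-312 = ((3/164)p+39/164)(164p^2+328p-1312) + (0)
Last nonzero remainder: 164p^2+328p-1312. Dividing through by 164 gives the monic gcd p^2+2p-8.

p^2+2p-8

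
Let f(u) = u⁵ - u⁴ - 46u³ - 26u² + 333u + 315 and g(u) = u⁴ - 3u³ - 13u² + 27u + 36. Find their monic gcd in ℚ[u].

u³ + u² - 9u - 9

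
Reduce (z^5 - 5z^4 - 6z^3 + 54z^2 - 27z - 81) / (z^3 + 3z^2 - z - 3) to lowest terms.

(z^3 - 9z^2 + 27z - 27)/(z - 1)

Apply the Euclidean algorithm:
  z^5 - 5z^4 - 6z^3 + 54z^2 - 27z - 81 = (z^2 - 8z + 19)(z^3 + 3z^2 - z - 3) + (-8z^2 - 32z - 24)
  z^3 + 3z^2 - z - 3 = (-(1/8)z + 1/8)(-8z^2 - 32z - 24) + (0)
Last nonzero remainder: -8z^2 - 32z - 24. Dividing through by -8 gives the monic gcd z^2 + 4z + 3.
Cancel z^2 + 4z + 3 from numerator and denominator to get the reduced form.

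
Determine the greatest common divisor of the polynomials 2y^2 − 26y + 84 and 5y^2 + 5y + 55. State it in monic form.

1

Euclidean algorithm in ℚ[y]:
  2y^2 − 26y + 84 = (2/5)(5y^2 + 5y + 55) + (−28y + 62)
  5y^2 + 5y + 55 = (−(5/28)y − 225/392)(−28y + 62) + (17755/196)
  −28y + 62 = (−(5488/17755)y + 12152/17755)(17755/196) + (0)
The last nonzero remainder is the constant 17755/196, so the polynomials are coprime and gcd = 1.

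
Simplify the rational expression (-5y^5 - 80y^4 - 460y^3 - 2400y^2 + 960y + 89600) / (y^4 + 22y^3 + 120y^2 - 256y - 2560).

(-5y^2 - 10y - 280)/(y + 8)

By polynomial division,
  -5y^5 - 80y^4 - 460y^3 - 2400y^2 + 960y + 89600 = (-5y + 30)(y^4 + 22y^3 + 120y^2 - 256y - 2560) + (-520y^3 - 7280y^2 - 4160y + 166400)
  y^4 + 22y^3 + 120y^2 - 256y - 2560 = (-(1/520)y - 1/65)(-520y^3 - 7280y^2 - 4160y + 166400) + (0)
Last nonzero remainder: -520y^3 - 7280y^2 - 4160y + 166400. Dividing through by -520 gives the monic gcd y^3 + 14y^2 + 8y - 320.
Cancel y^3 + 14y^2 + 8y - 320 from numerator and denominator to get the reduced form.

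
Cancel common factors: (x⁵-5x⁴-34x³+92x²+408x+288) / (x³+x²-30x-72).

Repeated division with remainder:
  x⁵-5x⁴-34x³+92x²+408x+288 = (x²-6x+2)(x³+x²-30x-72) + (-18x²+36x+432)
  x³+x²-30x-72 = (-(1/18)x-1/6)(-18x²+36x+432) + (0)
Last nonzero remainder: -18x²+36x+432. Dividing through by -18 gives the monic gcd x²-2x-24.
Cancel x²-2x-24 from numerator and denominator to get the reduced form.

(x³-3x²-16x-12)/(x+3)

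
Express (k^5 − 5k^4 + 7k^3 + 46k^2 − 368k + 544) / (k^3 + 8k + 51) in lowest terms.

Apply the Euclidean algorithm:
  k^5 − 5k^4 + 7k^3 + 46k^2 − 368k + 544 = (k^2 − 5k − 1)(k^3 + 8k + 51) + (35k^2 − 105k + 595)
  k^3 + 8k + 51 = ((1/35)k + 3/35)(35k^2 − 105k + 595) + (0)
Last nonzero remainder: 35k^2 − 105k + 595. Dividing through by 35 gives the monic gcd k^2 − 3k + 17.
Cancel k^2 − 3k + 17 from numerator and denominator to get the reduced form.

(k^3 − 2k^2 − 16k + 32)/(k + 3)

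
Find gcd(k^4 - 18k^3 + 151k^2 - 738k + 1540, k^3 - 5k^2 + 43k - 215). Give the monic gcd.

Repeated division with remainder:
  k^4 - 18k^3 + 151k^2 - 738k + 1540 = (k - 13)(k^3 - 5k^2 + 43k - 215) + (43k^2 + 36k - 1255)
  k^3 - 5k^2 + 43k - 215 = ((1/43)k - 251/1849)(43k^2 + 36k - 1255) + ((142508/1849)k - 712540/1849)
  43k^2 + 36k - 1255 = ((79507/142508)k + 464099/142508)((142508/1849)k - 712540/1849) + (0)
Last nonzero remainder: (142508/1849)k - 712540/1849. Dividing through by 142508/1849 gives the monic gcd k - 5.

k - 5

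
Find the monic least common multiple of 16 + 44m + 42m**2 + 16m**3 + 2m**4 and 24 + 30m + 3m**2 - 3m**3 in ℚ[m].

Euclidean algorithm in ℚ[m]:
  2m**4 + 16m**3 + 42m**2 + 44m + 16 = (-(2/3)m - 6)(-3m**3 + 3m**2 + 30m + 24) + (80m**2 + 240m + 160)
  -3m**3 + 3m**2 + 30m + 24 = (-(3/80)m + 3/20)(80m**2 + 240m + 160) + (0)
Last nonzero remainder: 80m**2 + 240m + 160. Dividing through by 80 gives the monic gcd m**2 + 3m + 2.
Then lcm(f, g) = f·g / gcd(f, g); expanding and making the result monic gives the answer.

-32 - 80m - 62m**2 - 11m**3 + 4m**4 + m**5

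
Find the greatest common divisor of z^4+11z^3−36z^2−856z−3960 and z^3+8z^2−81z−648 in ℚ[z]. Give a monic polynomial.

z−9

Repeated division with remainder:
  z^4+11z^3−36z^2−856z−3960 = (z+3)(z^3+8z^2−81z−648) + (21z^2+35z−2016)
  z^3+8z^2−81z−648 = ((1/21)z+19/63)(21z^2+35z−2016) + ((40/9)z−40)
  21z^2+35z−2016 = ((189/40)z+252/5)((40/9)z−40) + (0)
Last nonzero remainder: (40/9)z−40. Dividing through by 40/9 gives the monic gcd z−9.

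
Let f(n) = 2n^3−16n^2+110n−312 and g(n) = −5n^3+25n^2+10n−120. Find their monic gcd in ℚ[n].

n−4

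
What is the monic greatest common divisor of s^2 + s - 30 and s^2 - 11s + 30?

Euclidean algorithm in ℚ[s]:
  s^2 + s - 30 = (s^2 - 11s + 30) + (12s - 60)
  s^2 - 11s + 30 = ((1/12)s - 1/2)(12s - 60) + (0)
Last nonzero remainder: 12s - 60. Dividing through by 12 gives the monic gcd s - 5.

s - 5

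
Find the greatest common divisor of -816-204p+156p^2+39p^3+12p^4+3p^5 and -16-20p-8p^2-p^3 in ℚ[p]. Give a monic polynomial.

Repeated division with remainder:
  3p^5+12p^4+39p^3+156p^2-204p-816 = (-3p^2+12p-75)(-p^3-8p^2-20p-16) + (-252p^2-1512p-2016)
  -p^3-8p^2-20p-16 = ((1/252)p+1/126)(-252p^2-1512p-2016) + (0)
Last nonzero remainder: -252p^2-1512p-2016. Dividing through by -252 gives the monic gcd p^2+6p+8.

8+6p+p^2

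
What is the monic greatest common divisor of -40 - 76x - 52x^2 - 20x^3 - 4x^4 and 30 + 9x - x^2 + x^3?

2 + x

By polynomial division,
  -4x^4 - 20x^3 - 52x^2 - 76x - 40 = (-4x - 24)(x^3 - x^2 + 9x + 30) + (-40x^2 + 260x + 680)
  x^3 - x^2 + 9x + 30 = (-(1/40)x - 11/80)(-40x^2 + 260x + 680) + ((247/4)x + 247/2)
  -40x^2 + 260x + 680 = (-(160/247)x + 1360/247)((247/4)x + 247/2) + (0)
Last nonzero remainder: (247/4)x + 247/2. Dividing through by 247/4 gives the monic gcd x + 2.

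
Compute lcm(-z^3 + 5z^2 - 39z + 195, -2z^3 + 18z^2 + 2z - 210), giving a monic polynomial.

Repeated division with remainder:
  -z^3 + 5z^2 - 39z + 195 = (1/2)(-2z^3 + 18z^2 + 2z - 210) + (-4z^2 - 40z + 300)
  -2z^3 + 18z^2 + 2z - 210 = ((1/2)z - 19/2)(-4z^2 - 40z + 300) + (-528z + 2640)
  -4z^2 - 40z + 300 = ((1/132)z + 5/44)(-528z + 2640) + (0)
Last nonzero remainder: -528z + 2640. Dividing through by -528 gives the monic gcd z - 5.
Then lcm(f, g) = f·g / gcd(f, g); expanding and making the result monic gives the answer.

z^5 - 9z^4 + 38z^3 - 246z^2 - 39z + 4095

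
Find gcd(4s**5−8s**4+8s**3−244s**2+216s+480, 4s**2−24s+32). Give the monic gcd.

Apply the Euclidean algorithm:
  4s**5−8s**4+8s**3−244s**2+216s+480 = (s**3+4s**2+18s+15)(4s**2−24s+32) + (0)
Last nonzero remainder: 4s**2−24s+32. Dividing through by 4 gives the monic gcd s**2−6s+8.

s**2−6s+8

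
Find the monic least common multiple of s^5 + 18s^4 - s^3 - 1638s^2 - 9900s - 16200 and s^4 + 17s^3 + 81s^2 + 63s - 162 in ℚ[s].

By polynomial division,
  s^5 + 18s^4 - s^3 - 1638s^2 - 9900s - 16200 = (s + 1)(s^4 + 17s^3 + 81s^2 + 63s - 162) + (-99s^3 - 1782s^2 - 9801s - 16038)
  s^4 + 17s^3 + 81s^2 + 63s - 162 = (-(1/99)s + 1/99)(-99s^3 - 1782s^2 - 9801s - 16038) + (0)
Last nonzero remainder: -99s^3 - 1782s^2 - 9801s - 16038. Dividing through by -99 gives the monic gcd s^3 + 18s^2 + 99s + 162.
Then lcm(f, g) = f·g / gcd(f, g); expanding and making the result monic gives the answer.

s^6 + 17s^5 - 19s^4 - 1637s^3 - 8262s^2 - 6300s + 16200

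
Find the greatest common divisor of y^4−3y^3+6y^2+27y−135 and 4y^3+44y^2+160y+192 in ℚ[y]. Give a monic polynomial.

y+3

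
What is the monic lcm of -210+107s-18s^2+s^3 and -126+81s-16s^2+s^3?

630-531s+161s^2-21s^3+s^4

Repeated division with remainder:
  s^3-18s^2+107s-210 = (s^3-16s^2+81s-126) + (-2s^2+26s-84)
  s^3-16s^2+81s-126 = (-(1/2)s+3/2)(-2s^2+26s-84) + (0)
Last nonzero remainder: -2s^2+26s-84. Dividing through by -2 gives the monic gcd s^2-13s+42.
Then lcm(f, g) = f·g / gcd(f, g); expanding and making the result monic gives the answer.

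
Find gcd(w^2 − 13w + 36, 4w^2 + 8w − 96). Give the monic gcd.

w − 4

Repeated division with remainder:
  w^2 − 13w + 36 = (1/4)(4w^2 + 8w − 96) + (−15w + 60)
  4w^2 + 8w − 96 = (−(4/15)w − 8/5)(−15w + 60) + (0)
Last nonzero remainder: −15w + 60. Dividing through by −15 gives the monic gcd w − 4.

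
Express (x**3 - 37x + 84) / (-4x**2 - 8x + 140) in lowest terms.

Repeated division with remainder:
  x**3 - 37x + 84 = (-(1/4)x + 1/2)(-4x**2 - 8x + 140) + (2x + 14)
  -4x**2 - 8x + 140 = (-2x + 10)(2x + 14) + (0)
Last nonzero remainder: 2x + 14. Dividing through by 2 gives the monic gcd x + 7.
Cancel x + 7 from numerator and denominator to get the reduced form.

(-x**2 + 7x - 12)/(4x - 20)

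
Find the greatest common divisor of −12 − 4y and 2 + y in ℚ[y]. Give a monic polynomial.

Euclidean algorithm in ℚ[y]:
  −4y − 12 = (−4)(y + 2) + (−4)
  y + 2 = (−(1/4)y − 1/2)(−4) + (0)
The last nonzero remainder is the constant −4, so the polynomials are coprime and gcd = 1.

1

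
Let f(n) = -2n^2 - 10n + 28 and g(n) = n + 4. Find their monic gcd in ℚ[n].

1

Apply the Euclidean algorithm:
  -2n^2 - 10n + 28 = (-2n - 2)(n + 4) + (36)
  n + 4 = ((1/36)n + 1/9)(36) + (0)
The last nonzero remainder is the constant 36, so the polynomials are coprime and gcd = 1.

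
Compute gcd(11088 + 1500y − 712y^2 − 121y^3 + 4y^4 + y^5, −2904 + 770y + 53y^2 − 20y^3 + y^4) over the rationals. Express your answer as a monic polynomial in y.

264 − 46y − 9y^2 + y^3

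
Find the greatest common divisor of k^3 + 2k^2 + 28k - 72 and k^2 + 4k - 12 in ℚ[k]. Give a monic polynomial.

k - 2

By polynomial division,
  k^3 + 2k^2 + 28k - 72 = (k - 2)(k^2 + 4k - 12) + (48k - 96)
  k^2 + 4k - 12 = ((1/48)k + 1/8)(48k - 96) + (0)
Last nonzero remainder: 48k - 96. Dividing through by 48 gives the monic gcd k - 2.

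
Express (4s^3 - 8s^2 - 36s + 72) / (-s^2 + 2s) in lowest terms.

(-4s^2 + 36)/(s)

By polynomial division,
  4s^3 - 8s^2 - 36s + 72 = (-4s)(-s^2 + 2s) + (-36s + 72)
  -s^2 + 2s = ((1/36)s)(-36s + 72) + (0)
Last nonzero remainder: -36s + 72. Dividing through by -36 gives the monic gcd s - 2.
Cancel s - 2 from numerator and denominator to get the reduced form.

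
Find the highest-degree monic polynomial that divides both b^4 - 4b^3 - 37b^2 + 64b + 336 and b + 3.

Apply the Euclidean algorithm:
  b^4 - 4b^3 - 37b^2 + 64b + 336 = (b^3 - 7b^2 - 16b + 112)(b + 3) + (0)
The last nonzero remainder b + 3 is already monic.

b + 3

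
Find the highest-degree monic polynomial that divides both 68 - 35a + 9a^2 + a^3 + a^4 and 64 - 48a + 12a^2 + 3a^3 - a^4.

Euclidean algorithm in ℚ[a]:
  a^4 + a^3 + 9a^2 - 35a + 68 = (-1)(-a^4 + 3a^3 + 12a^2 - 48a + 64) + (4a^3 + 21a^2 - 83a + 132)
  -a^4 + 3a^3 + 12a^2 - 48a + 64 = (-(1/4)a + 33/16)(4a^3 + 21a^2 - 83a + 132) + (-(833/16)a^2 + (2499/16)a - 833/4)
  4a^3 + 21a^2 - 83a + 132 = (-(64/833)a - 528/833)(-(833/16)a^2 + (2499/16)a - 833/4) + (0)
Last nonzero remainder: -(833/16)a^2 + (2499/16)a - 833/4. Dividing through by -833/16 gives the monic gcd a^2 - 3a + 4.

4 - 3a + a^2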